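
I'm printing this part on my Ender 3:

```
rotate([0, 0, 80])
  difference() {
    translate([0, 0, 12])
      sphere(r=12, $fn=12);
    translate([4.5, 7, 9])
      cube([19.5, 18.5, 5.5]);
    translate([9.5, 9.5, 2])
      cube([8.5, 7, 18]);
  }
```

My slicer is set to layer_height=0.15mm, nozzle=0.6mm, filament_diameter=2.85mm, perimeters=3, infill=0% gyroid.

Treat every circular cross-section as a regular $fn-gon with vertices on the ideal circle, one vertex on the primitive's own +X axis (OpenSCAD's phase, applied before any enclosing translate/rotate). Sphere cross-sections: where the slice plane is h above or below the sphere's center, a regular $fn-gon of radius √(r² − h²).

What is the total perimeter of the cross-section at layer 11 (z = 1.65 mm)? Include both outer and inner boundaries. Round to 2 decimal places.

37.72 mm

At z = 1.65 mm: the r=12 sphere slices to a regular 12-gon of circumradius 6.073 (√(r²−h²) with h=10.35 from center) (perimeter = 2·12·6.073·sin(180°/12) = 37.72 mm); the cube at (4.5, 7) is absent (z outside [9, 14.5]); the cube at (9.5, 9.5) does not reach this height (z outside [2, 20]); Taking the first minus the rest: none of the subtracted shapes is present at this height, so the r=12 sphere is unchanged — boundary = 37.72 mm; (rotated 80° about Z; rotation is an isometry so areas/perimeters/island counts are preserved). Overall, the cross-section is a single solid region. Total boundary length (outer) = 37.72 mm.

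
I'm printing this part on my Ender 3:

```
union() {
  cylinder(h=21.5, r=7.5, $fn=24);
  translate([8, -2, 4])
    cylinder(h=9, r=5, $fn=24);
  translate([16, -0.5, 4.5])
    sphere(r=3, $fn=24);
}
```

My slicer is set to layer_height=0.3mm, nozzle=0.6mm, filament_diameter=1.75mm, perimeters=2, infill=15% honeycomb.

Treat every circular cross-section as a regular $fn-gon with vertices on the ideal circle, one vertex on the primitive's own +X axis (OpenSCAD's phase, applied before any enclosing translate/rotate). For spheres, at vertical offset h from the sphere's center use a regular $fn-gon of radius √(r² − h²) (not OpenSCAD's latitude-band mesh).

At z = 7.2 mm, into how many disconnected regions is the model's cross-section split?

2

At z = 7.2 mm: the r=7.5 cylinder gives a regular 24-gon of circumradius 7.5 (constant along its height); the r=5 cylinder at (8, -2) gives a regular 24-gon of circumradius 5 (constant along its height); the r=3 sphere at (16, -0.5) slices to a regular 24-gon of circumradius 1.308 (√(r²−h²) with h=2.7 from center); Merging all regions: the regions partially overlap (shared area 26.07 mm²), so overlapping operands fuse into one piece — 2 connected regions. The result has 2 disconnected regions.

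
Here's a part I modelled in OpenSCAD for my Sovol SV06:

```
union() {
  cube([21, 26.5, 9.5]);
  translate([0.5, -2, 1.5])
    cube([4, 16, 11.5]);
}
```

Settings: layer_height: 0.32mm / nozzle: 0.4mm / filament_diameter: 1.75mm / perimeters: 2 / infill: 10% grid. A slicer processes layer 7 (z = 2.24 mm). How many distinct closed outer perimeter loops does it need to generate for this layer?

1

At z = 2.24 mm: the cube (footprint 21×26.5) is included at this height; the cube at (0.5, -2) is present — its section is the full 4×16 rectangle; Merging all regions: the regions partially overlap (shared area 56.00 mm²), so overlapping operands fuse into one piece — 1 connected region. The result has 1 disconnected region.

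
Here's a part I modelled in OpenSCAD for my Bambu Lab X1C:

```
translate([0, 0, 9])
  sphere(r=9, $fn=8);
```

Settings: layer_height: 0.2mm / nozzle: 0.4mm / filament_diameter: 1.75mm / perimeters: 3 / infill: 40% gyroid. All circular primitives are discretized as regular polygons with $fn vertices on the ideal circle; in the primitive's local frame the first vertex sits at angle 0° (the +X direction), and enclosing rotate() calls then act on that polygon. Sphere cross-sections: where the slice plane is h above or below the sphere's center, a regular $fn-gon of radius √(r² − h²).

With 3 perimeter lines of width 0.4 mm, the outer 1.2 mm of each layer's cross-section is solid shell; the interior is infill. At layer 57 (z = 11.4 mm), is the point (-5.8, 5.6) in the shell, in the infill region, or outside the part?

At z = 11.4 mm: the sphere: section is a regular 8-gon, circumradius = √(r²−h²) = √(9²−2.4²) = 8.674. Overall, the cross-section is a single solid region. The nearest boundary edge runs (-6.13, 6.13)→(-8.67, 0.00); distance from the point to it = 0.51 mm. The point is inside the cross-section, 0.51 mm from the nearest boundary — within the 1.2 mm shell band (3 × 0.4).

shell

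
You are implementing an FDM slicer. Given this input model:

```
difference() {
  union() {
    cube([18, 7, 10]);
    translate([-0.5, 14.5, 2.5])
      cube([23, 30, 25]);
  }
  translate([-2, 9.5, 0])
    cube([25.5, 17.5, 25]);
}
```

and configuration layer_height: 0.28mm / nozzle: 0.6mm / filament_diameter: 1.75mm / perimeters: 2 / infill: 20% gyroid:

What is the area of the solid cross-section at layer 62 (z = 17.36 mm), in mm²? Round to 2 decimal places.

402.50 mm²

At z = 17.36 mm: the cube is absent (z outside [0, 10]); the cube at (-0.5, 14.5) is present — its section is the full 23×30 rectangle (area 690.00 mm²); Combining (union): only the 23×30 cube at (-0.5, 14.5) is present, so the union is just that shape — area = 690.00 mm²; the cube at (-2, 9.5) (footprint 25.5×17.5) is included at this height (area 446.25 mm²); Subtracting the remaining from the first: starting from that combined region (690.00 mm²), the 25.5×17.5 cube at (-2, 9.5) partially overlaps it — only the 287.50 mm² overlap (of its 446.25 mm²) is removed, clipping the outline — area = 402.50 mm². Overall, the cross-section is a single solid region. Net area = 402.50 mm².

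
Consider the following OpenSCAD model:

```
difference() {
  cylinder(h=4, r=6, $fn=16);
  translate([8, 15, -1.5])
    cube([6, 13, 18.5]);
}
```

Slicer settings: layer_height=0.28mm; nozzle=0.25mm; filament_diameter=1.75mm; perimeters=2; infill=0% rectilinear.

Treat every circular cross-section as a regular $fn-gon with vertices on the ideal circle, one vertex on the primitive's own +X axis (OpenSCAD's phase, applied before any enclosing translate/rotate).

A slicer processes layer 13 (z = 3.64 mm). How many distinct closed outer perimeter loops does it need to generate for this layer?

1

At z = 3.64 mm: the r=6 cylinder gives a regular 16-gon of circumradius 6 (constant along its height); the cube at (8, 15) (footprint 6×13) is included at this height; After the difference (first − rest): starting from the r=6 cylinder, the 6×13 cube at (8, 15) misses the remaining region (no effect) — 1 connected region. The result has 1 disconnected region.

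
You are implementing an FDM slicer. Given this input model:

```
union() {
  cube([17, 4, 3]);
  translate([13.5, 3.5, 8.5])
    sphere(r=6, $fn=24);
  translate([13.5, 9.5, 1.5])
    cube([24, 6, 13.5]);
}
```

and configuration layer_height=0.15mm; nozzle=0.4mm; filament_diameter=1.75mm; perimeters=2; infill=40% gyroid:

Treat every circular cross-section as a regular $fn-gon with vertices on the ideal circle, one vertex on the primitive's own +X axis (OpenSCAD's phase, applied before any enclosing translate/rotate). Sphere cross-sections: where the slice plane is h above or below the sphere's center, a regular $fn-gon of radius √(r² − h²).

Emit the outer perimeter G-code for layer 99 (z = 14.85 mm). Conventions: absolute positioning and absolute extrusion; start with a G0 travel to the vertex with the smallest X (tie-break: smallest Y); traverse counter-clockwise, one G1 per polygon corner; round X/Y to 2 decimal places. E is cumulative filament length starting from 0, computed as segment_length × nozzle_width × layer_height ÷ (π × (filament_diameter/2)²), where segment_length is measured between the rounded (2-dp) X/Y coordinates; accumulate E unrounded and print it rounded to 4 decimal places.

At z = 14.85 mm: the cube is not intersected at this z (z outside [0, 3]); the sphere at (13.5, 3.5) is not intersected at this z (|z−center|=6.350 > r=6); the 24×6 cube at (13.5, 9.5) contributes its full rectangle; Merging all regions: only the 24×6 cube at (13.5, 9.5) is present, so the union is just that shape — 1 connected region. The outline is a single polygon with 4 vertices. Extrusion per mm of travel: 0.4 × 0.15 / (π × 0.875²) = 0.024945. Accumulating E over each segment gives final E = 1.4967.

G0 X13.50 Y9.50 Z14.85
G1 X37.50 Y9.50 E0.5987
G1 X37.50 Y15.50 E0.7484
G1 X13.50 Y15.50 E1.3470
G1 X13.50 Y9.50 E1.4967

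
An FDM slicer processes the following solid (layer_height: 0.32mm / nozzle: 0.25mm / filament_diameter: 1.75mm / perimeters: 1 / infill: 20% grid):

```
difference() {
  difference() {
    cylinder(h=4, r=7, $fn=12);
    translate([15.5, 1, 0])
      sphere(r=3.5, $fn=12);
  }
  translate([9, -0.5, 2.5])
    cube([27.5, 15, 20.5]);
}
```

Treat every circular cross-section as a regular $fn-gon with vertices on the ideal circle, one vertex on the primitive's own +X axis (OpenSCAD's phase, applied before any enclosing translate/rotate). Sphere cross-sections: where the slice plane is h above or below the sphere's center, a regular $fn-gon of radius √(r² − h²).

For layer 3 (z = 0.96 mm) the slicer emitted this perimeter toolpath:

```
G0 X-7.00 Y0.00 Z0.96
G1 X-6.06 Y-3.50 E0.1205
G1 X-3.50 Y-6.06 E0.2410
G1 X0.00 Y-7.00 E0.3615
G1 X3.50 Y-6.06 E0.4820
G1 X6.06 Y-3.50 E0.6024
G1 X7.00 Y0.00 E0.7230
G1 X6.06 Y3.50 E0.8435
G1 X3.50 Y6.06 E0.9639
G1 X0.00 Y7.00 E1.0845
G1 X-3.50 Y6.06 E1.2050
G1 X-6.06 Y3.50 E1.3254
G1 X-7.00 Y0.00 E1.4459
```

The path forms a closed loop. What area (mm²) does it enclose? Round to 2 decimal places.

146.95 mm²

Apply the shoelace formula to the sequence of (X, Y) vertices; enclosed area = 146.95 mm².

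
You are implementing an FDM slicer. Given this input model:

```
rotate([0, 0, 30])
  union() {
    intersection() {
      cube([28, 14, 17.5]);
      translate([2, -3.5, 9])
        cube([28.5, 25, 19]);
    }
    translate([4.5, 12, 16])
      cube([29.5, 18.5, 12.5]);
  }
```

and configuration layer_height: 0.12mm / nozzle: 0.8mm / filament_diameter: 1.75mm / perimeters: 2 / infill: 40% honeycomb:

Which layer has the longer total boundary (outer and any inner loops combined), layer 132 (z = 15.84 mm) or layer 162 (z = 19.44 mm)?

layer 162 (z = 19.44 mm)

Layer 132 (z = 15.84): the cube is present — its section is the full 28×14 rectangle (perimeter 84.00 mm); the cube at (2, -3.5) is present — its section is the full 28.5×25 rectangle (perimeter 107.00 mm); Taking the intersection: the 28.5×25 cube at (2, -3.5) partially overlaps the 28×14 cube; clipping to the common part keeps 364.00 mm² — boundary = 80.00 mm; the cube at (4.5, 12) is absent (z outside [16, 28.5]); Taking the union: only the result so far is present, so the union is just that shape — boundary = 80.00 mm; (rotated 30° about Z; rotation is an isometry so areas/perimeters/island counts are preserved). So its perimeter = 80.00 mm. Layer 162 (z = 19.44): the cube is absent (z outside [0, 17.5]); the cube at (2, -3.5) (footprint 28.5×25) is included at this height (perimeter 107.00 mm); Taking the intersection: at least one operand is absent at this height, so nothing remains; the cube at (4.5, 12) is present — its section is the full 29.5×18.5 rectangle (perimeter 96.00 mm); Combining (union): only the 29.5×18.5 cube at (4.5, 12) is present, so the union is just that shape — boundary = 96.00 mm; (whole slice rotated 30° about Z — lengths, areas and connectivity unchanged). So its perimeter = 96.00 mm. Layer 162 is larger (96.00 vs 80.00 mm).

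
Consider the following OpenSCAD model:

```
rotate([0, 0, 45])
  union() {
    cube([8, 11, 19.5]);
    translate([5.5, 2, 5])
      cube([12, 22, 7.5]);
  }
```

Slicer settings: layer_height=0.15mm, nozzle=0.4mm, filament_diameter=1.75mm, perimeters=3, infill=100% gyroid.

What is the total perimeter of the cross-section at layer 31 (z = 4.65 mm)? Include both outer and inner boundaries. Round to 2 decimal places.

At z = 4.65 mm: the cube is present — its section is the full 8×11 rectangle (perimeter 38.00 mm); the cube at (5.5, 2) is not intersected at this z (z outside [5, 12.5]); Taking the union: only the 8×11 cube is present, so the union is just that shape — boundary = 38.00 mm; (rotated 45° about Z; rotation is an isometry so areas/perimeters/island counts are preserved). Overall, the cross-section is a single solid region. Total boundary length (outer) = 38.00 mm.

38.00 mm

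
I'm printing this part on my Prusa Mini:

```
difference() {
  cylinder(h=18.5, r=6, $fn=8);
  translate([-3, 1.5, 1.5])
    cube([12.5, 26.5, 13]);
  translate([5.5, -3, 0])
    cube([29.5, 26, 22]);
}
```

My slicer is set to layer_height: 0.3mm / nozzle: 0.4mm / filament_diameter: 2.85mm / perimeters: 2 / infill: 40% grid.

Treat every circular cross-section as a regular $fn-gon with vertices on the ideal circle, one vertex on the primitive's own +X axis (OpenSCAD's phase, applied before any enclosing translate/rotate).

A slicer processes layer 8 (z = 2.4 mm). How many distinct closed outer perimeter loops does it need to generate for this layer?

1

At z = 2.4 mm: the r=6 cylinder contributes a regular 8-gon of circumradius 6; the cube at (-3, 1.5) (footprint 12.5×26.5) is included at this height; the 29.5×26 cube at (5.5, -3) contributes its full rectangle; After the difference (first − rest): starting from the r=6 cylinder, the 12.5×26.5 cube at (-3, 1.5) partially overlaps it — only the 28.56 mm² overlap (of its 331.25 mm²) is removed, clipping the outline; the 29.5×26 cube at (5.5, -3) partially overlaps it — only the 0.60 mm² overlap (of its 767.00 mm²) is removed, clipping the outline — 1 connected region. The result has 1 disconnected region.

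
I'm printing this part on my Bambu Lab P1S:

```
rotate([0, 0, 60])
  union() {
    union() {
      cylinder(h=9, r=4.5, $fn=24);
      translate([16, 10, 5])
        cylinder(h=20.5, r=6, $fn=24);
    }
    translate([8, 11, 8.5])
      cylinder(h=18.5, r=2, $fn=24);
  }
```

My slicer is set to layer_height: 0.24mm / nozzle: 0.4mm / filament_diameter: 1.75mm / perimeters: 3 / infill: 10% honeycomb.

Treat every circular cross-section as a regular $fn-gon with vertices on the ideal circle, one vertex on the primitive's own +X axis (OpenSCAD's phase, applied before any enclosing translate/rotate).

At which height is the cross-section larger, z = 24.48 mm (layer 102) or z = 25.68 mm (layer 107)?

Layer 102 (z = 24.48): the cylinder does not reach this height (z outside [0, 9]); the cylinder at (16, 10): section is a regular 24-gon, circumradius r=6 (area = (24/2)·6.000²·sin(360°/24) = 111.81 mm²); Combining (union): only the r=6 cylinder at (16, 10) is present, so the union is just that shape — area = 111.81 mm²; the r=2 cylinder at (8, 11) contributes a regular 24-gon of circumradius 2 (area = (24/2)·2.000²·sin(360°/24) = 12.42 mm²); Combining (union): the 2 present regions are separate (no shared area or edge), so areas and boundary lengths simply add and each stays a separate island — area = 124.23 mm²; (rotated 60° about Z; rotation is an isometry so areas/perimeters/island counts are preserved). So its area = 124.23 mm². Layer 107 (z = 25.68): the cylinder is not intersected at this z (z outside [0, 9]); the cylinder at (16, 10) is absent (z outside [5, 25.5]); Taking the union: nothing is present at this height; the r=2 cylinder at (8, 11) gives a regular 24-gon of circumradius 2 (constant along its height) (area = (24/2)·2.000²·sin(360°/24) = 12.42 mm²); Merging all regions: only the r=2 cylinder at (8, 11) is present, so the union is just that shape — area = 12.42 mm²; (whole slice rotated 60° about Z — lengths, areas and connectivity unchanged). So its area = 12.42 mm². Layer 102 is larger (124.23 vs 12.42 mm²).

layer 102 (z = 24.48 mm)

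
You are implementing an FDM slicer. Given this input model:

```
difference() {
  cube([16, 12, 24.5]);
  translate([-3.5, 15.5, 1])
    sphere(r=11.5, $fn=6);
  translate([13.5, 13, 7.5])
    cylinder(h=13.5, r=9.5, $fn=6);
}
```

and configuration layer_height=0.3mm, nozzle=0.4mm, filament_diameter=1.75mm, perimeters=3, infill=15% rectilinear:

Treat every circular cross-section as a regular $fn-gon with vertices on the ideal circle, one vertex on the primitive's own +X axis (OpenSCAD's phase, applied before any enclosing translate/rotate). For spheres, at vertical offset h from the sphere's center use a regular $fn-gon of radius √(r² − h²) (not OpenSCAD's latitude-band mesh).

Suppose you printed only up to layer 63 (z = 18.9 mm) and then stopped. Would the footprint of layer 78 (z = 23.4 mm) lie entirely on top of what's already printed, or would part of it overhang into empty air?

Compare the two slices. At z = 18.9: the 16×12 cube contributes its full rectangle (area 192.00 mm²); the sphere at (-3.5, 15.5) does not reach this height (|z−center|=17.900 > r=11.5); the r=9.5 cylinder at (13.5, 13) contributes a regular 6-gon of circumradius 9.5 (area = (6/2)·9.500²·sin(360°/6) = 234.48 mm²); Taking the first minus the rest: starting from the 16×12 cube (192.00 mm²), the r=9.5 cylinder at (13.5, 13) partially overlaps it — only the 67.48 mm² overlap (of its 234.48 mm²) is removed, clipping the outline — area = 124.52 mm². At z = 23.4: the 16×12 cube contributes its full rectangle (area 192.00 mm²); the sphere at (-3.5, 15.5) is absent (|z−center|=22.400 > r=11.5); the cylinder at (13.5, 13) is not intersected at this z (z outside [7.5, 21]); Taking the first minus the rest: none of the subtracted shapes is present at this height, so the 16×12 cube is unchanged — area = 192.00 mm². Checking containment: at z = 23.4 the cross-section extends beyond the z = 18.9 cross-section by about 67.48 mm².

part overhangs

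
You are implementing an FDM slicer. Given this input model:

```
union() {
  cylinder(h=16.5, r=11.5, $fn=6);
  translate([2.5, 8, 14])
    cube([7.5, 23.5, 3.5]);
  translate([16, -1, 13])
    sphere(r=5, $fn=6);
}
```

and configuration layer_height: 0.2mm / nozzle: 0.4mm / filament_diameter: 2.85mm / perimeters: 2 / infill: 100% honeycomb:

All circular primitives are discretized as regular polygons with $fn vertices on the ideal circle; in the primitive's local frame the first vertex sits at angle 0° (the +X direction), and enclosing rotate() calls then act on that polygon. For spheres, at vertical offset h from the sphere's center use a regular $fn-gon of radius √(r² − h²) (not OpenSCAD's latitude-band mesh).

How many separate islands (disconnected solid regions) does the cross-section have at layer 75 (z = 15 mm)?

2

At z = 15 mm: the r=11.5 cylinder contributes a regular 6-gon of circumradius 11.5; the cube at (2.5, 8) (footprint 7.5×23.5) is included at this height; the r=5 sphere at (16, -1) slices to a regular 6-gon of circumradius 4.583 (√(r²−h²) with h=2 from center); Taking the union: the regions partially overlap (shared area 7.48 mm²), so overlapping operands fuse into one piece — 2 connected regions. Overall, the cross-section has 2 separate islands. Island count = 2.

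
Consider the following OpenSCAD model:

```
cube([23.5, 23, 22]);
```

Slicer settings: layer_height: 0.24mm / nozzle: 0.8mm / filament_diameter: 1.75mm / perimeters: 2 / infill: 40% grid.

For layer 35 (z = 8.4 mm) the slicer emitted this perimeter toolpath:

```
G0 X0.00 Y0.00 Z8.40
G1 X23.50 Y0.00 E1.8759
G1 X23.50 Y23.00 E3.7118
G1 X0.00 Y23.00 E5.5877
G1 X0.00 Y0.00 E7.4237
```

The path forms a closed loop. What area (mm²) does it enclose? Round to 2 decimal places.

540.50 mm²

Apply the shoelace formula to the sequence of (X, Y) vertices; enclosed area = 540.50 mm².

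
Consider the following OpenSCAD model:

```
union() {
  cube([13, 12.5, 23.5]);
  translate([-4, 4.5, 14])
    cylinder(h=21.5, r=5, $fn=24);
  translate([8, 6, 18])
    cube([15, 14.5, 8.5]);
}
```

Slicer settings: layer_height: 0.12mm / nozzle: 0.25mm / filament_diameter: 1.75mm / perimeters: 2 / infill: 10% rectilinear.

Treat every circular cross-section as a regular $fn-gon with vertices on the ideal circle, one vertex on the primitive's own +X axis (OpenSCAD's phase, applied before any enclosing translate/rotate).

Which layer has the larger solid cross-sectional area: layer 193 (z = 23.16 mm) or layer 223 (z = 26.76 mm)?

layer 193 (z = 23.16 mm)

Layer 193 (z = 23.16): the cube (footprint 13×12.5) is included at this height (area 162.50 mm²); the cylinder at (-4, 4.5): section is a regular 24-gon, circumradius r=5 (area = (24/2)·5.000²·sin(360°/24) = 77.65 mm²); the 15×14.5 cube at (8, 6) contributes its full rectangle (area 217.50 mm²); Taking the union: the regions partially overlap — summed areas 457.65 mm² minus the doubly-counted overlap 36.41 mm² gives 421.24 mm² — area = 421.24 mm². So its area = 421.24 mm². Layer 223 (z = 26.76): the cube is not intersected at this z (z outside [0, 23.5]); the r=5 cylinder at (-4, 4.5) gives a regular 24-gon of circumradius 5 (constant along its height) (area = (24/2)·5.000²·sin(360°/24) = 77.65 mm²); the cube at (8, 6) does not reach this height (z outside [18, 26.5]); Combining (union): only the r=5 cylinder at (-4, 4.5) is present, so the union is just that shape — area = 77.65 mm². So its area = 77.65 mm². Layer 193 is larger (421.24 vs 77.65 mm²).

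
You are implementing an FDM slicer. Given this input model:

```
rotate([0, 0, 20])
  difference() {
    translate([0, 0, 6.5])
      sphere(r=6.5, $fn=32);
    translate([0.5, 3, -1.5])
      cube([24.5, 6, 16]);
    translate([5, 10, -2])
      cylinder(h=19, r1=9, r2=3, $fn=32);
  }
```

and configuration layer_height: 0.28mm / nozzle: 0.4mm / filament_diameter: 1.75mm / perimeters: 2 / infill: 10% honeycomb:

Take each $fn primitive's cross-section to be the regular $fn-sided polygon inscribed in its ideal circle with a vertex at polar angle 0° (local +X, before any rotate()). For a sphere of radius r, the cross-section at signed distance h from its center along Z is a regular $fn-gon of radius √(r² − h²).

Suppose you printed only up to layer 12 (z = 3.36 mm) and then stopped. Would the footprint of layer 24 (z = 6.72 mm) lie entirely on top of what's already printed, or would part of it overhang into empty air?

Compare the two slices. At z = 3.36: the r=6.5 sphere slices to a regular 32-gon of circumradius 5.691 (√(r²−h²) with h=3.14 from center) (area = (32/2)·5.691²·sin(360°/32) = 101.10 mm²); the 24.5×6 cube at (0.5, 3) contributes its full rectangle (area 147.00 mm²); the cone at (5, 10) contributes a regular 32-gon of circumradius 7.307 (interpolated between r1=9 and r2=3 at t=0.282) (area = (32/2)·7.307²·sin(360°/32) = 166.68 mm²); After the difference (first − rest): starting from the r=6.5 sphere (101.10 mm²), the 24.5×6 cube at (0.5, 3) partially overlaps it — only the 7.76 mm² overlap (of its 147.00 mm²) is removed, clipping the outline; the cone at (5, 10) partially overlaps it — only the 1.36 mm² overlap (of its 166.68 mm²) is removed, clipping the outline — area = 91.98 mm²; (whole slice rotated 20° about Z — lengths, areas and connectivity unchanged). At z = 6.72: the r=6.5 sphere contributes a regular 32-gon of circumradius √(6.5²−0.22²) = 6.496 (area = (32/2)·6.496²·sin(360°/32) = 131.73 mm²); the cube at (0.5, 3) (footprint 24.5×6) is included at this height (area 147.00 mm²); the cone at (5, 10): at t=0.459 of its height the radius interpolates to r₁+(r₂−r₁)t = 6.246, giving a regular 32-gon of that circumradius (area = (32/2)·6.246²·sin(360°/32) = 121.79 mm²); Subtracting the remaining from the first: starting from the r=6.5 sphere (131.73 mm²), the 24.5×6 cube at (0.5, 3) partially overlaps it — only the 12.49 mm² overlap (of its 147.00 mm²) is removed, clipping the outline; the cone at (5, 10) partially overlaps it — only the 0.26 mm² overlap (of its 121.79 mm²) is removed, clipping the outline — area = 118.98 mm²; (rotated 20° about Z; rotation is an isometry so areas/perimeters/island counts are preserved). Checking containment: at z = 6.72 the cross-section extends beyond the z = 3.36 cross-section by about 27.00 mm².

part overhangs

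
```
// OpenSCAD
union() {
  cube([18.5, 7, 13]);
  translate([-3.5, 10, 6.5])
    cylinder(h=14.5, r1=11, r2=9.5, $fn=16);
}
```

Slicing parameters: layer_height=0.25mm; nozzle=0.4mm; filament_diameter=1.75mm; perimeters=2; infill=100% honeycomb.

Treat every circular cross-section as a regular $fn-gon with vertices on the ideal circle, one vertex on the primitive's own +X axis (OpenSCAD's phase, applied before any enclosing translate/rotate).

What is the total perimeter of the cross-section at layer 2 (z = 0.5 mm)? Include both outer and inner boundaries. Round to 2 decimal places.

At z = 0.5 mm: the 18.5×7 cube contributes its full rectangle (perimeter 51.00 mm); the cone at (-3.5, 10) is not intersected at this z (z outside [6.5, 21]); Combining (union): only the 18.5×7 cube is present, so the union is just that shape — boundary = 51.00 mm. Overall, the cross-section is a single solid region. Total boundary length (outer) = 51.00 mm.

51.00 mm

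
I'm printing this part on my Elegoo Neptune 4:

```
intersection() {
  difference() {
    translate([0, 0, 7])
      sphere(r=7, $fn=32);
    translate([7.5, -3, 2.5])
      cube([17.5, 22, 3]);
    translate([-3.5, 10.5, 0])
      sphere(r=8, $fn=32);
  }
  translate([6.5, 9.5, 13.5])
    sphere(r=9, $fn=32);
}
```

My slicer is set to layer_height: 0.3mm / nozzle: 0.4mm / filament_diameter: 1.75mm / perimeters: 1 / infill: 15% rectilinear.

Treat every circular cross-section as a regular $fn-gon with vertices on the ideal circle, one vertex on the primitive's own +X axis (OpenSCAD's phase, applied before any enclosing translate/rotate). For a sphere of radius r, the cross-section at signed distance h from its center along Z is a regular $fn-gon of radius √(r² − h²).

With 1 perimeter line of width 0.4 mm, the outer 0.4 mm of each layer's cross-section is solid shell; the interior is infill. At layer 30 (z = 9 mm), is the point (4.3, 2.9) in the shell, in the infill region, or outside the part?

infill

At z = 9 mm: the sphere: section is a regular 32-gon, circumradius = √(r²−h²) = √(7²−2²) = 6.708; the cube at (7.5, -3) is not intersected at this z (z outside [2.5, 5.5]); the sphere at (-3.5, 10.5) is absent (|z−center|=9.000 > r=8); Subtracting the remaining from the first: none of the subtracted shapes is present at this height, so the r=7 sphere is unchanged — 1 connected region; the r=9 sphere at (6.5, 9.5) contributes a regular 32-gon of circumradius √(9²−4.5²) = 7.794; After intersecting: the r=9 sphere at (6.5, 9.5) partially overlaps the result so far; clipping to the common part keeps 17.49 mm² — 1 connected region. Overall, the cross-section is a single solid region. The nearest boundary edge runs (4.98, 1.86)→(3.52, 2.30); distance from the point to it = 0.80 mm. The point is inside the cross-section and 0.80 mm from the nearest boundary — more than the 0.4 mm shell width (1 × 0.4), so it's in the infill interior.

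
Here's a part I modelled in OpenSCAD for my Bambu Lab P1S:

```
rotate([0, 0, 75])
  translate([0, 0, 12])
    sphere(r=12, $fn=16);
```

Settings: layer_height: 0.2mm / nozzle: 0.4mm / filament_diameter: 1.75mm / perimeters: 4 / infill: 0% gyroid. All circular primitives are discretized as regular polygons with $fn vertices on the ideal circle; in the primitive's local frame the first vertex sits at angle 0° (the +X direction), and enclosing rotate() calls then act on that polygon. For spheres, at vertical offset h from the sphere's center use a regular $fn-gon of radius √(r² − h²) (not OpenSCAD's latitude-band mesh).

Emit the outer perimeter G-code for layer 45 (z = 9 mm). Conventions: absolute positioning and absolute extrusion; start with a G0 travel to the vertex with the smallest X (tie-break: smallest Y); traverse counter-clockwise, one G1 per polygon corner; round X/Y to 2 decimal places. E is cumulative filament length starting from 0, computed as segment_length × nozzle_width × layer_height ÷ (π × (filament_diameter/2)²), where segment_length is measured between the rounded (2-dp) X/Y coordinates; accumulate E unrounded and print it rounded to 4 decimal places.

G0 X-11.52 Y-1.52 Z9.00
G1 X-10.06 Y-5.81 E0.1507
G1 X-7.07 Y-9.22 E0.3016
G1 X-3.01 Y-11.22 E0.4521
G1 X1.52 Y-11.52 E0.6031
G1 X5.81 Y-10.06 E0.7538
G1 X9.22 Y-7.07 E0.9047
G1 X11.22 Y-3.01 E1.0552
G1 X11.52 Y1.52 E1.2062
G1 X10.06 Y5.81 E1.3569
G1 X7.07 Y9.22 E1.5078
G1 X3.01 Y11.22 E1.6583
G1 X-1.52 Y11.52 E1.8093
G1 X-5.81 Y10.06 E1.9600
G1 X-9.22 Y7.07 E2.1108
G1 X-11.22 Y3.01 E2.2614
G1 X-11.52 Y-1.52 E2.4124

At z = 9 mm: the r=12 sphere contributes a regular 16-gon of circumradius √(12²−3²) = 11.619; (rotated 75° about Z; rotation is an isometry so areas/perimeters/island counts are preserved). The outline is a single polygon with 16 vertices. Extrusion per mm of travel: 0.4 × 0.2 / (π × 0.875²) = 0.033260. Accumulating E over each segment gives final E = 2.4124.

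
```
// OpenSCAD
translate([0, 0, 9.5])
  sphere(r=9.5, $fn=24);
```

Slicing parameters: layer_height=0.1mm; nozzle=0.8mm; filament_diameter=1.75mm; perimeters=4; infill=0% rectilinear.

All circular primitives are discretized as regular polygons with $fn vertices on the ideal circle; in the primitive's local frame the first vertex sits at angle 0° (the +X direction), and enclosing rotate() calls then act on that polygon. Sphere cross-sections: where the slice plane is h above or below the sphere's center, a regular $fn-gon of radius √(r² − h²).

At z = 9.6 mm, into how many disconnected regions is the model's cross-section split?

1

At z = 9.6 mm: the r=9.5 sphere slices to a regular 24-gon of circumradius 9.499 (√(r²−h²) with h=0.1 from center). The result has 1 disconnected region.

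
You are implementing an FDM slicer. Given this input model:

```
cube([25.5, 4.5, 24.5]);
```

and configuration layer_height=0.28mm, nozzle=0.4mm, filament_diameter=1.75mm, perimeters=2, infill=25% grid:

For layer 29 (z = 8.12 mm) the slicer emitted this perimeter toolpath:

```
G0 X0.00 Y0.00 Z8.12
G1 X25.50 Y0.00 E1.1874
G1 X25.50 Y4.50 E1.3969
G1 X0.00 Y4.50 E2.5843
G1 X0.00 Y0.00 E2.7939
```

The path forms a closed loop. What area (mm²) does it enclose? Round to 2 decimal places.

Apply the shoelace formula to the sequence of (X, Y) vertices; enclosed area = 114.75 mm².

114.75 mm²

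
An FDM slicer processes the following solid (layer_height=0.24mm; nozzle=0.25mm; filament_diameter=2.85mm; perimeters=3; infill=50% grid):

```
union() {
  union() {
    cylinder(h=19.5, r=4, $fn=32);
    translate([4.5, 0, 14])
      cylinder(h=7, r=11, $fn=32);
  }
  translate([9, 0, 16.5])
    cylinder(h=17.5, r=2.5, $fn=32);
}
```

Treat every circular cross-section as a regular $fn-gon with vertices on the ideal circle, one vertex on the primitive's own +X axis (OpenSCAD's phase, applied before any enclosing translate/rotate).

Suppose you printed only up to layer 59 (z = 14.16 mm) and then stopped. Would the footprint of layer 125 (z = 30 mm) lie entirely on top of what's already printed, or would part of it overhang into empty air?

Compare the two slices. At z = 14.16: the cylinder: section is a regular 32-gon, circumradius r=4 (area = (32/2)·4.000²·sin(360°/32) = 49.94 mm²); the cylinder at (4.5, 0): section is a regular 32-gon, circumradius r=11 (area = (32/2)·11.000²·sin(360°/32) = 377.69 mm²); Taking the union: the r=4 cylinder lies entirely inside the r=11 cylinder at (4.5, 0), so the union is just the r=11 cylinder at (4.5, 0) — area = 377.69 mm²; the cylinder at (9, 0) is not intersected at this z (z outside [16.5, 34]); Combining (union): only that combined region is present, so the union is just that shape — area = 377.69 mm². At z = 30: the cylinder does not reach this height (z outside [0, 19.5]); the cylinder at (4.5, 0) is not intersected at this z (z outside [14, 21]); Taking the union: nothing is present at this height; the r=2.5 cylinder at (9, 0) contributes a regular 32-gon of circumradius 2.5 (area = (32/2)·2.500²·sin(360°/32) = 19.51 mm²); Combining (union): only the r=2.5 cylinder at (9, 0) is present, so the union is just that shape — area = 19.51 mm². Checking containment: the cross-section at z = 30 is a subset of the cross-section at z = 14.16.

entirely on top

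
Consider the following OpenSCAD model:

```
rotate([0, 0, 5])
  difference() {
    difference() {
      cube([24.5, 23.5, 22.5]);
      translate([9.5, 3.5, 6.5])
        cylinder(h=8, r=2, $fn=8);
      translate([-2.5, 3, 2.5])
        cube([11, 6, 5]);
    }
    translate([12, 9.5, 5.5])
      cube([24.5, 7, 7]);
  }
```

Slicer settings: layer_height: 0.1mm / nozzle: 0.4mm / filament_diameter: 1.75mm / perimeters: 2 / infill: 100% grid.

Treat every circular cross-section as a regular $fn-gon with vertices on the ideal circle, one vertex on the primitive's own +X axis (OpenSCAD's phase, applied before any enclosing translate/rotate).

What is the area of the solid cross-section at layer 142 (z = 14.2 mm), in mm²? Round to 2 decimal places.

At z = 14.2 mm: the 24.5×23.5 cube contributes its full rectangle (area 575.75 mm²); the r=2 cylinder at (9.5, 3.5) gives a regular 8-gon of circumradius 2 (constant along its height) (area = (8/2)·2.000²·sin(360°/8) = 11.31 mm²); the cube at (-2.5, 3) is absent (z outside [2.5, 7.5]); Subtracting the remaining from the first: starting from the 24.5×23.5 cube (575.75 mm²), the r=2 cylinder at (9.5, 3.5) lies wholly inside it (removes its full 11.31 mm² and its 12.25 mm outline becomes a hole wall) — area = 564.44 mm²; the cube at (12, 9.5) is absent (z outside [5.5, 12.5]); Subtracting the remaining from the first: none of the subtracted shapes is present at this height, so that combined region is unchanged — area = 564.44 mm²; (whole slice rotated 5° about Z — lengths, areas and connectivity unchanged). Overall, the cross-section is one region with 1 hole. Net area = 564.44 mm².

564.44 mm²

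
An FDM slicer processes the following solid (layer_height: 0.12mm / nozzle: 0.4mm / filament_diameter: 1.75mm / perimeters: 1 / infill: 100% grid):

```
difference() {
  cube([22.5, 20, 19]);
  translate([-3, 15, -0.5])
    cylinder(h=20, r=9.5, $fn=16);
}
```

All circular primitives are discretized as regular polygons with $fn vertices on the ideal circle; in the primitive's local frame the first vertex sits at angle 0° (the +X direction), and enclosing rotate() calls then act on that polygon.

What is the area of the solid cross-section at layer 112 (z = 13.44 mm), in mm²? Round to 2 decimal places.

378.95 mm²

At z = 13.44 mm: the cube is present — its section is the full 22.5×20 rectangle (area 450.00 mm²); the r=9.5 cylinder at (-3, 15) gives a regular 16-gon of circumradius 9.5 (constant along its height) (area = (16/2)·9.500²·sin(360°/16) = 276.30 mm²); After the difference (first − rest): starting from the 22.5×20 cube (450.00 mm²), the r=9.5 cylinder at (-3, 15) partially overlaps it — only the 71.05 mm² overlap (of its 276.30 mm²) is removed, clipping the outline — area = 378.95 mm². Overall, the cross-section is a single solid region. Net area = 378.95 mm².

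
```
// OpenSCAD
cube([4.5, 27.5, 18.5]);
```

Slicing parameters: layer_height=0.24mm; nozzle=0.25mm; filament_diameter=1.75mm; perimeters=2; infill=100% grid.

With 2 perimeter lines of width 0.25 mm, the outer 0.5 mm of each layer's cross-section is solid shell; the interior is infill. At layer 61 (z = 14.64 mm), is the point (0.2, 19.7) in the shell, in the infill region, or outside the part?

shell

At z = 14.64 mm: the 4.5×27.5 cube contributes its full rectangle. Overall, the cross-section is a single solid region. The nearest boundary edge runs (0.00, 27.50)→(0.00, 0.00); distance from the point to it = 0.20 mm. The point is inside the cross-section, 0.20 mm from the nearest boundary — within the 0.5 mm shell band (2 × 0.25).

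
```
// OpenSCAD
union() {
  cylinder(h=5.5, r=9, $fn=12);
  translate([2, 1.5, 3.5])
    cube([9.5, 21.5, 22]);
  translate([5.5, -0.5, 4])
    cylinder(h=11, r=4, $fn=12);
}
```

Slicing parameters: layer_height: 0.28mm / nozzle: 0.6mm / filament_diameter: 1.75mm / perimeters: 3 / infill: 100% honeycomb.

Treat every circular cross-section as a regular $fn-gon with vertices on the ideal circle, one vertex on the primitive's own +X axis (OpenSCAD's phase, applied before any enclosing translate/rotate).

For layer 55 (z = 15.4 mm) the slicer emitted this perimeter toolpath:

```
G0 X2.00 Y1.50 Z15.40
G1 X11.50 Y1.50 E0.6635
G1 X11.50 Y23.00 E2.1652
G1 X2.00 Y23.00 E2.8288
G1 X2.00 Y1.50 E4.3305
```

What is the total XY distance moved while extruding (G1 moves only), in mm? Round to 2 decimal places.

Sum the Euclidean lengths of each G1 segment: total = 62.00 mm.

62.00 mm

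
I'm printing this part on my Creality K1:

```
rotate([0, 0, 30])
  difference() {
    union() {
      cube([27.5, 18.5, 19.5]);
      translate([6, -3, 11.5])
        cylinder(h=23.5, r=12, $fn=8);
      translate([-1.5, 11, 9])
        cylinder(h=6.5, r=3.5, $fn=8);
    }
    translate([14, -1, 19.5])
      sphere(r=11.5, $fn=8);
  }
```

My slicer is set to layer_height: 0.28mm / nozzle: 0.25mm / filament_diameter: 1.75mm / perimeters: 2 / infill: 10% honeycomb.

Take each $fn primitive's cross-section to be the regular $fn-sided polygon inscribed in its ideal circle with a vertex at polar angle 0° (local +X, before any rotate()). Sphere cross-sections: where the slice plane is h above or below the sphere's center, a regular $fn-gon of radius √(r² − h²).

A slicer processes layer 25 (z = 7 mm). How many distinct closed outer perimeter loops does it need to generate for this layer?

1

At z = 7 mm: the cube is present — its section is the full 27.5×18.5 rectangle; the cylinder at (6, -3) is not intersected at this z (z outside [11.5, 35]); the cylinder at (-1.5, 11) is absent (z outside [9, 15.5]); Combining (union): only the 27.5×18.5 cube is present, so the union is just that shape — 1 connected region; the sphere at (14, -1) is absent (|z−center|=12.500 > r=11.5); After the difference (first − rest): none of the subtracted shapes is present at this height, so the result so far is unchanged — 1 connected region; (rotated 30° about Z; rotation is an isometry so areas/perimeters/island counts are preserved). The result has 1 disconnected region.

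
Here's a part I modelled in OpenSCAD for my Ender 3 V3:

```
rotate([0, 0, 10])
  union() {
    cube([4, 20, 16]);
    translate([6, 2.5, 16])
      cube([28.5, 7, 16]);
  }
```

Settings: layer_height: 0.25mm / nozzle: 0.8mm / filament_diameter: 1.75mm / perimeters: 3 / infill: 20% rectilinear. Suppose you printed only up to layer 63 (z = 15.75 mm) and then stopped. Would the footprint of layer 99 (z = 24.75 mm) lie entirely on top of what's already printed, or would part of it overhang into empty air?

Compare the two slices. At z = 15.75: the cube (footprint 4×20) is included at this height (area 80.00 mm²); the cube at (6, 2.5) does not reach this height (z outside [16, 32]); Merging all regions: only the 4×20 cube is present, so the union is just that shape — area = 80.00 mm²; (rotated 10° about Z; rotation is an isometry so areas/perimeters/island counts are preserved). At z = 24.75: the cube is not intersected at this z (z outside [0, 16]); the 28.5×7 cube at (6, 2.5) contributes its full rectangle (area 199.50 mm²); Merging all regions: only the 28.5×7 cube at (6, 2.5) is present, so the union is just that shape — area = 199.50 mm²; (rotated 10° about Z; rotation is an isometry so areas/perimeters/island counts are preserved). Checking containment: at z = 24.75 the cross-section extends beyond the z = 15.75 cross-section by about 199.50 mm².

part overhangs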